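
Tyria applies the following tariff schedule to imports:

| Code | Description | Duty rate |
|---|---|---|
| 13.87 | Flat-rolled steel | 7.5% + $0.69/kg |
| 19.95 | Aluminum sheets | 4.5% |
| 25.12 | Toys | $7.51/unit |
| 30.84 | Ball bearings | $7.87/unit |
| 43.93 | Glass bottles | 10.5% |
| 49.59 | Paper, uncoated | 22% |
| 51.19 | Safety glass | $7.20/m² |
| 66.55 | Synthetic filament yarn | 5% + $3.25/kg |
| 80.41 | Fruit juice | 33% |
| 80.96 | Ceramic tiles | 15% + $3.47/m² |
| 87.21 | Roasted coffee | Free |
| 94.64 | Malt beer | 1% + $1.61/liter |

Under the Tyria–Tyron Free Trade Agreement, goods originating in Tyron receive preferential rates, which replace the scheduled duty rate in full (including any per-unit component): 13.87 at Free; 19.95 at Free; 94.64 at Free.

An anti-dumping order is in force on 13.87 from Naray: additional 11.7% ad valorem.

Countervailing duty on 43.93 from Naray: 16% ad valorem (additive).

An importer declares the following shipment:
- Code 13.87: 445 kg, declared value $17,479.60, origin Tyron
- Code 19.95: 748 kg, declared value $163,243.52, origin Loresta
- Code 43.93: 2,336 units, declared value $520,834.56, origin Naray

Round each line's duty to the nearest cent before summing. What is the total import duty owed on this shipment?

$145,367.12

Line 1 (13.87, Tyron, 445 kg, $17,479.60):
Base rate for 13.87 is 7.5% + $0.69/kg.
Origin Tyron qualifies under the Tyria–Tyron agreement and 13.87 is covered: preferential rate Free applies instead.
The additional-duty order on 13.87 targets Naray, not Tyron; it does not apply.
Duty = $17,479.60 × 0% = $0.00.
Line 2 (19.95, Loresta, 748 kg, $163,243.52):
Base rate for 19.95 is 4.5%.
19.95 has an FTA preferential rate, but origin Loresta is not Tyron; base rate stands.
Duty = $163,243.52 × 4.5% = $7,345.96.
Line 3 (43.93, Naray, 2,336 units, $520,834.56):
Base rate for 43.93 is 10.5%.
Additional duty on 43.93 from Naray: +16%. Applied ad valorem rate: 10.5% + 16% = 26.5%.
Duty = $520,834.56 × 26.5% = $138,021.16.
Total = $0.00 + $7,345.96 + $138,021.16 = $145,367.12.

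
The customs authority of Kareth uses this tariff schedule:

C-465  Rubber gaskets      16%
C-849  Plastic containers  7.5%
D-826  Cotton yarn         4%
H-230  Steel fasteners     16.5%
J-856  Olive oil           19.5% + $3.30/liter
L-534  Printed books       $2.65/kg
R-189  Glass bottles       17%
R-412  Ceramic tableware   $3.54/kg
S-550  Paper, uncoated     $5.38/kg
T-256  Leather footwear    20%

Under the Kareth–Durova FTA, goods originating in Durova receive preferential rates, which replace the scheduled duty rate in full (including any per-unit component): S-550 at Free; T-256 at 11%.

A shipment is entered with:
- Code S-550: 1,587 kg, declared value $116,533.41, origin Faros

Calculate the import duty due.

$8,538.06

Line 1 (S-550, Faros, 1,587 kg, $116,533.41):
Base rate for S-550 is $5.38/kg.
S-550 has an FTA preferential rate, but origin Faros is not Durova; base rate stands.
Duty = 1,587 × $5.38 = $8,538.06.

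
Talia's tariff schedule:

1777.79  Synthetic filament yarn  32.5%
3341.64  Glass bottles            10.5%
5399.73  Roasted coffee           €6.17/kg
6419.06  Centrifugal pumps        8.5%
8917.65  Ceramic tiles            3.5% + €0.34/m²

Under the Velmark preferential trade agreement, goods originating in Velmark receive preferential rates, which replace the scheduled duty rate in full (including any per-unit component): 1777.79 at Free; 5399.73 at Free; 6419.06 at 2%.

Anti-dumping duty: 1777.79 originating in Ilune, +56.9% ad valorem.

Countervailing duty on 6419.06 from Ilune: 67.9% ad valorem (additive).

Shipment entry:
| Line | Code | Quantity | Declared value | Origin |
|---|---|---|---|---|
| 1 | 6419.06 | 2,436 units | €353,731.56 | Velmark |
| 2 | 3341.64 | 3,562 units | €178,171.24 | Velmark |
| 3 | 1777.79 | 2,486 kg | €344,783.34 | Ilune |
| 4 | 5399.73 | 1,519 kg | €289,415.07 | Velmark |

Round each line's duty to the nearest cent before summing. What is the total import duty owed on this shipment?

Line 1 (6419.06, Velmark, 2,436 units, €353,731.56):
Base rate for 6419.06 is 8.5%.
Origin Velmark qualifies under the Talia–Velmark agreement and 6419.06 is covered: preferential rate 2% applies instead.
The additional-duty order on 6419.06 targets Ilune, not Velmark; it does not apply.
Duty = €353,731.56 × 2% = €7,074.63.
Line 2 (3341.64, Velmark, 3,562 units, €178,171.24):
Base rate for 3341.64 is 10.5%.
Origin Velmark is the FTA partner but 3341.64 is not on the preference list; base rate stands.
Duty = €178,171.24 × 10.5% = €18,707.98.
Line 3 (1777.79, Ilune, 2,486 kg, €344,783.34):
Base rate for 1777.79 is 32.5%.
1777.79 has an FTA preferential rate, but origin Ilune is not Velmark; base rate stands.
Additional duty on 1777.79 from Ilune: +56.9%. Applied ad valorem rate: 32.5% + 56.9% = 89.4%.
Duty = €344,783.34 × 89.4% = €308,236.31.
Line 4 (5399.73, Velmark, 1,519 kg, €289,415.07):
Base rate for 5399.73 is €6.17/kg.
Origin Velmark qualifies under the Talia–Velmark agreement and 5399.73 is covered: preferential rate Free applies instead.
Duty = €289,415.07 × 0% = €0.00.
Total = €7,074.63 + €18,707.98 + €308,236.31 + €0.00 = €334,018.92.

€334,018.92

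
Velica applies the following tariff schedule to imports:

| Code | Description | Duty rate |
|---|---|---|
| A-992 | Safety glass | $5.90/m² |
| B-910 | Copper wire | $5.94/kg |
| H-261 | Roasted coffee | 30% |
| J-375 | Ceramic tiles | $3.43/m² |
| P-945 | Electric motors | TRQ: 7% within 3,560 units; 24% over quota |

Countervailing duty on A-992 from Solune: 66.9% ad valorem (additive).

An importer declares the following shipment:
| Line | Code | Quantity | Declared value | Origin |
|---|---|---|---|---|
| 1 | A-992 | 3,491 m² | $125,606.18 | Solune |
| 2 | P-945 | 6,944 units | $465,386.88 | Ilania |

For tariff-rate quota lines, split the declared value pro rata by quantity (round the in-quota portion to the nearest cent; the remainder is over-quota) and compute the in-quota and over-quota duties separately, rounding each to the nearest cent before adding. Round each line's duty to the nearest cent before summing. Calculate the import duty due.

$175,759.77

Line 1 (A-992, Solune, 3,491 m², $125,606.18):
Base rate for A-992 is $5.90/m².
Additional duty on A-992 from Solune: +66.9% ad valorem. Applied ad valorem rate = 66.9%.
Duty = $125,606.18 × 66.9% + 3,491 × $5.90 = $104,627.43.
Line 2 (P-945, Ilania, 6,944 units, $465,386.88):
Code P-945 is under a tariff-rate quota (threshold 3,560 units). In-quota: 3,560 units at 7%; over-quota: 3,384 units at 24%.
Pro-rata value split: in-quota = $465,386.88 × 3,560/6,944 = $238,591.20; over-quota = $465,386.88 − $238,591.20 = $226,795.68.
In-quota duty = $238,591.20 × 7% = $16,701.38. Over-quota duty = $226,795.68 × 24% = $54,430.96.
Line duty = $16,701.38 + $54,430.96 = $71,132.34.
Total = $104,627.43 + $71,132.34 = $175,759.77.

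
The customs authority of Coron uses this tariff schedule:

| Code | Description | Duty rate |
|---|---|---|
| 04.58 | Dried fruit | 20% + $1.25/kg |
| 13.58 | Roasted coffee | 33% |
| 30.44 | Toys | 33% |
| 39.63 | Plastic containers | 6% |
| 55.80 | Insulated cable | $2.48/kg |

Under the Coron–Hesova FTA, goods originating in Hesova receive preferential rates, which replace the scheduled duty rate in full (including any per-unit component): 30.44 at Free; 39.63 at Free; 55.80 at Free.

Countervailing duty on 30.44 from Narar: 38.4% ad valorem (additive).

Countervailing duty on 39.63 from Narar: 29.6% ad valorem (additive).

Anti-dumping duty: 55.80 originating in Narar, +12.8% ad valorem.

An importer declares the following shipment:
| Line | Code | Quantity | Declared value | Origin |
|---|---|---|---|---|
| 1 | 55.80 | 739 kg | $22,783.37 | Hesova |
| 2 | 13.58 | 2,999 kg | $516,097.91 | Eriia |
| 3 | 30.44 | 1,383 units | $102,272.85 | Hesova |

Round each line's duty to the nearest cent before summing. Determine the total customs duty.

Line 1 (55.80, Hesova, 739 kg, $22,783.37):
Base rate for 55.80 is $2.48/kg.
Origin Hesova qualifies under the Coron–Hesova agreement and 55.80 is covered: preferential rate Free applies instead.
The additional-duty order on 55.80 targets Narar, not Hesova; it does not apply.
Duty = $22,783.37 × 0% = $0.00.
Line 2 (13.58, Eriia, 2,999 kg, $516,097.91):
Base rate for 13.58 is 33%.
Duty = $516,097.91 × 33% = $170,312.31.
Line 3 (30.44, Hesova, 1,383 units, $102,272.85):
Base rate for 30.44 is 33%.
Origin Hesova qualifies under the Coron–Hesova agreement and 30.44 is covered: preferential rate Free applies instead.
The additional-duty order on 30.44 targets Narar, not Hesova; it does not apply.
Duty = $102,272.85 × 0% = $0.00.
Total = $0.00 + $170,312.31 + $0.00 = $170,312.31.

$170,312.31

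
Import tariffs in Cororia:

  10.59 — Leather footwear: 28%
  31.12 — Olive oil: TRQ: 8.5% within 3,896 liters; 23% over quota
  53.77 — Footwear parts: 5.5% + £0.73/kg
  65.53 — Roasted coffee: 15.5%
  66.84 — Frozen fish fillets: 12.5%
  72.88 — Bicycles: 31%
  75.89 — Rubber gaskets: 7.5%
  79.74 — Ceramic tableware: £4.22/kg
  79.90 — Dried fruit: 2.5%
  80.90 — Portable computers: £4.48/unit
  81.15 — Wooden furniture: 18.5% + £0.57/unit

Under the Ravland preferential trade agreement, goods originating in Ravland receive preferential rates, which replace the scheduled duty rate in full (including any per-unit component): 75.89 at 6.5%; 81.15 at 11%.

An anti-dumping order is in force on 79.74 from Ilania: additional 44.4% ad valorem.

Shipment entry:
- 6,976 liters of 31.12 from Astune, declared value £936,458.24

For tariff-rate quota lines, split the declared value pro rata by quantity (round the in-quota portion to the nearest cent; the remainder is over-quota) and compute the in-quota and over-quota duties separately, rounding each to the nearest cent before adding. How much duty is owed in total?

Line 1 (31.12, Astune, 6,976 liters, £936,458.24):
Code 31.12 is under a tariff-rate quota (threshold 3,896 liters). In-quota: 3,896 liters at 8.5%; over-quota: 3,080 liters at 23%.
Pro-rata value split: in-quota = £936,458.24 × 3,896/6,976 = £522,999.04; over-quota = £936,458.24 − £522,999.04 = £413,459.20.
In-quota duty = £522,999.04 × 8.5% = £44,454.92. Over-quota duty = £413,459.20 × 23% = £95,095.62.
Line duty = £44,454.92 + £95,095.62 = £139,550.54.

£139,550.54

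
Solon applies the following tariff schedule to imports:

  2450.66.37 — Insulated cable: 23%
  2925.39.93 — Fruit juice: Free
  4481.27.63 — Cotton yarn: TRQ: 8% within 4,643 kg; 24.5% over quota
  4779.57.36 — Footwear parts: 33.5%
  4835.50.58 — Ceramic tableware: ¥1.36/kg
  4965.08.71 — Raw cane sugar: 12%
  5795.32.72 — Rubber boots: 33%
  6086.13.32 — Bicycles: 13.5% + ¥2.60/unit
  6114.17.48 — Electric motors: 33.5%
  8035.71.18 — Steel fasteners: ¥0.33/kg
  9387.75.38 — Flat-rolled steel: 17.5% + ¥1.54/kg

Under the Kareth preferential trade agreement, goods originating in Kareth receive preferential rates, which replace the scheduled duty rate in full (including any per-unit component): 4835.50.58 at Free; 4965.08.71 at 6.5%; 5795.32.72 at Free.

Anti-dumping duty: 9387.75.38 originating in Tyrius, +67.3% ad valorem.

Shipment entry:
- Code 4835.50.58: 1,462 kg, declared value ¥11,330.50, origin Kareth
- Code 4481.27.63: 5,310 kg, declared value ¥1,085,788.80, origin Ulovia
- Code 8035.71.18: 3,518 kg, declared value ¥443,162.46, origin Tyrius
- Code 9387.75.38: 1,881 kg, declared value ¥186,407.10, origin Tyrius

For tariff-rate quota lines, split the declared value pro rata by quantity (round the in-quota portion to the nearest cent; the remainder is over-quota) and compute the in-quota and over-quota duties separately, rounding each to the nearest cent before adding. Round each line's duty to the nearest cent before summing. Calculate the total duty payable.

Line 1 (4835.50.58, Kareth, 1,462 kg, ¥11,330.50):
Base rate for 4835.50.58 is ¥1.36/kg.
Origin Kareth qualifies under the Solon–Kareth agreement and 4835.50.58 is covered: preferential rate Free applies instead.
Duty = ¥11,330.50 × 0% = ¥0.00.
Line 2 (4481.27.63, Ulovia, 5,310 kg, ¥1,085,788.80):
Code 4481.27.63 is under a tariff-rate quota (threshold 4,643 kg). In-quota: 4,643 kg at 8%; over-quota: 667 kg at 24.5%.
Pro-rata value split: in-quota = ¥1,085,788.80 × 4,643/5,310 = ¥949,400.64; over-quota = ¥1,085,788.80 − ¥949,400.64 = ¥136,388.16.
In-quota duty = ¥949,400.64 × 8% = ¥75,952.05. Over-quota duty = ¥136,388.16 × 24.5% = ¥33,415.10.
Line duty = ¥75,952.05 + ¥33,415.10 = ¥109,367.15.
Line 3 (8035.71.18, Tyrius, 3,518 kg, ¥443,162.46):
Base rate for 8035.71.18 is ¥0.33/kg.
Duty = 3,518 × ¥0.33 = ¥1,160.94.
Line 4 (9387.75.38, Tyrius, 1,881 kg, ¥186,407.10):
Base rate for 9387.75.38 is 17.5% + ¥1.54/kg.
Additional duty on 9387.75.38 from Tyrius: +67.3%. Applied ad valorem rate: 17.5% + 67.3% = 84.8%.
Duty = ¥186,407.10 × 84.8% + 1,881 × ¥1.54 = ¥160,969.96.
Total = ¥0.00 + ¥109,367.15 + ¥1,160.94 + ¥160,969.96 = ¥271,498.05.

¥271,498.05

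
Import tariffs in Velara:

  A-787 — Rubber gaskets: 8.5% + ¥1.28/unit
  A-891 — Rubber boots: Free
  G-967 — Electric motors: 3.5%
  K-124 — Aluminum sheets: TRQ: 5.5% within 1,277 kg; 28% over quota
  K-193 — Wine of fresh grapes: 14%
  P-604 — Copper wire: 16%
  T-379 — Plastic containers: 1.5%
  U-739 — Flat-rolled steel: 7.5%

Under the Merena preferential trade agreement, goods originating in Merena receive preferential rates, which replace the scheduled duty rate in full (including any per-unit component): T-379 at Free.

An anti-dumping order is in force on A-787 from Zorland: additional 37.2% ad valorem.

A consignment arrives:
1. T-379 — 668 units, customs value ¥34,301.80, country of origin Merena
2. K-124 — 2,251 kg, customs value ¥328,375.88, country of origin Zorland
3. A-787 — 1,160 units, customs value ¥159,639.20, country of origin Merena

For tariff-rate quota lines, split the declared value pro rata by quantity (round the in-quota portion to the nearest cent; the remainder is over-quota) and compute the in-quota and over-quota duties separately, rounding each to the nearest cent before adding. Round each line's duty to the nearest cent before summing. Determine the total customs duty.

¥65,084.40

Line 1 (T-379, Merena, 668 units, ¥34,301.80):
Base rate for T-379 is 1.5%.
Origin Merena qualifies under the Velara–Merena agreement and T-379 is covered: preferential rate Free applies instead.
Duty = ¥34,301.80 × 0% = ¥0.00.
Line 2 (K-124, Zorland, 2,251 kg, ¥328,375.88):
Code K-124 is under a tariff-rate quota (threshold 1,277 kg). In-quota: 1,277 kg at 5.5%; over-quota: 974 kg at 28%.
Pro-rata value split: in-quota = ¥328,375.88 × 1,277/2,251 = ¥186,288.76; over-quota = ¥328,375.88 − ¥186,288.76 = ¥142,087.12.
In-quota duty = ¥186,288.76 × 5.5% = ¥10,245.88. Over-quota duty = ¥142,087.12 × 28% = ¥39,784.39.
Line duty = ¥10,245.88 + ¥39,784.39 = ¥50,030.27.
Line 3 (A-787, Merena, 1,160 units, ¥159,639.20):
Base rate for A-787 is 8.5% + ¥1.28/unit.
Origin Merena is the FTA partner but A-787 is not on the preference list; base rate stands.
The additional-duty order on A-787 targets Zorland, not Merena; it does not apply.
Duty = ¥159,639.20 × 8.5% + 1,160 × ¥1.28 = ¥15,054.13.
Total = ¥0.00 + ¥50,030.27 + ¥15,054.13 = ¥65,084.40.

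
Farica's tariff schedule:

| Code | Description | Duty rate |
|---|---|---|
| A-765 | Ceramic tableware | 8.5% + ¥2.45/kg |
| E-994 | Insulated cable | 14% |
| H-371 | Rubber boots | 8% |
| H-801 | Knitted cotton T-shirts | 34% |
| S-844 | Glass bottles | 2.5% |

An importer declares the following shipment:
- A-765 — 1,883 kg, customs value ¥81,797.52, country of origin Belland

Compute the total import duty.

Line 1 (A-765, Belland, 1,883 kg, ¥81,797.52):
Base rate for A-765 is 8.5% + ¥2.45/kg.
Duty = ¥81,797.52 × 8.5% + 1,883 × ¥2.45 = ¥11,566.14.

¥11,566.14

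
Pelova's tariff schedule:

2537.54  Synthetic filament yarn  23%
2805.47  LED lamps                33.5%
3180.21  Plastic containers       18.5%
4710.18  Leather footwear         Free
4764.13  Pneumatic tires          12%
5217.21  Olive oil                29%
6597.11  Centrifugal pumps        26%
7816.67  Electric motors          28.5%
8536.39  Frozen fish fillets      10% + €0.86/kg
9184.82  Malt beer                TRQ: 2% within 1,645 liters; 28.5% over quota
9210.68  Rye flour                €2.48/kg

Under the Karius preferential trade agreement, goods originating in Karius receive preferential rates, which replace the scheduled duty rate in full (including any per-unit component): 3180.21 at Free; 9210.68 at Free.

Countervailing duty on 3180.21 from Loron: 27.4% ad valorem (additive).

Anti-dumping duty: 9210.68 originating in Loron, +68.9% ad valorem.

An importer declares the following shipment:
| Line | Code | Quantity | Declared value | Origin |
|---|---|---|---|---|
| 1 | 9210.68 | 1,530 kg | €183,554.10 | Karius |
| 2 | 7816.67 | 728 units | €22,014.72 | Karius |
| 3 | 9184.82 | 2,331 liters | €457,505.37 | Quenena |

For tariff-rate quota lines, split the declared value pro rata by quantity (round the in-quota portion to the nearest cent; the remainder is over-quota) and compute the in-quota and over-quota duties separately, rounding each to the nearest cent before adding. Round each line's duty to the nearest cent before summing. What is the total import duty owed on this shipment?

Line 1 (9210.68, Karius, 1,530 kg, €183,554.10):
Base rate for 9210.68 is €2.48/kg.
Origin Karius qualifies under the Pelova–Karius agreement and 9210.68 is covered: preferential rate Free applies instead.
The additional-duty order on 9210.68 targets Loron, not Karius; it does not apply.
Duty = €183,554.10 × 0% = €0.00.
Line 2 (7816.67, Karius, 728 units, €22,014.72):
Base rate for 7816.67 is 28.5%.
Origin Karius is the FTA partner but 7816.67 is not on the preference list; base rate stands.
Duty = €22,014.72 × 28.5% = €6,274.20.
Line 3 (9184.82, Quenena, 2,331 liters, €457,505.37):
Code 9184.82 is under a tariff-rate quota (threshold 1,645 liters). In-quota: 1,645 liters at 2%; over-quota: 686 liters at 28.5%.
Pro-rata value split: in-quota = €457,505.37 × 1,645/2,331 = €322,864.15; over-quota = €457,505.37 − €322,864.15 = €134,641.22.
In-quota duty = €322,864.15 × 2% = €6,457.28. Over-quota duty = €134,641.22 × 28.5% = €38,372.75.
Line duty = €6,457.28 + €38,372.75 = €44,830.03.
Total = €0.00 + €6,274.20 + €44,830.03 = €51,104.23.

€51,104.23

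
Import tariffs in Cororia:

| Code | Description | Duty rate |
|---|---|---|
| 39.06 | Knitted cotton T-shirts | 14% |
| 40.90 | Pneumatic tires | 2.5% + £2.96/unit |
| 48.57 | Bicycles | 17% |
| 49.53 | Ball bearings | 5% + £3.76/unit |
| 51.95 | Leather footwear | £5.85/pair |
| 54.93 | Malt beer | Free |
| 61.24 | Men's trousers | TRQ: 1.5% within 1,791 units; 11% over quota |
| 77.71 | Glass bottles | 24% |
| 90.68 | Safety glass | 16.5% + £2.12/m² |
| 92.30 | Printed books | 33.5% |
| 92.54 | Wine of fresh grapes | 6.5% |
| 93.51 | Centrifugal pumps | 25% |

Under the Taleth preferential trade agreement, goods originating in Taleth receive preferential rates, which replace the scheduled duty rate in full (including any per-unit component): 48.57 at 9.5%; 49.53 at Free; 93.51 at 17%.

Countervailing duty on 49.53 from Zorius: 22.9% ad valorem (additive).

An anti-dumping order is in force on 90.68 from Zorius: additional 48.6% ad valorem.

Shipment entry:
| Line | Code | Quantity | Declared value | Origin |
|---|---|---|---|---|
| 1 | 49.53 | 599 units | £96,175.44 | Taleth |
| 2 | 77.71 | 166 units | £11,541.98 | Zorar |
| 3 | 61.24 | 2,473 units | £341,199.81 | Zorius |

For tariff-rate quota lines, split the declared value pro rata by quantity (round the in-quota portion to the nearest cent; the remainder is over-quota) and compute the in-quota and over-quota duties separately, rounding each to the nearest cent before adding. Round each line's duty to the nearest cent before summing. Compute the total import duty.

£16,827.15

Line 1 (49.53, Taleth, 599 units, £96,175.44):
Base rate for 49.53 is 5% + £3.76/unit.
Origin Taleth qualifies under the Cororia–Taleth agreement and 49.53 is covered: preferential rate Free applies instead.
The additional-duty order on 49.53 targets Zorius, not Taleth; it does not apply.
Duty = £96,175.44 × 0% = £0.00.
Line 2 (77.71, Zorar, 166 units, £11,541.98):
Base rate for 77.71 is 24%.
Duty = £11,541.98 × 24% = £2,770.08.
Line 3 (61.24, Zorius, 2,473 units, £341,199.81):
Code 61.24 is under a tariff-rate quota (threshold 1,791 units). In-quota: 1,791 units at 1.5%; over-quota: 682 units at 11%.
Pro-rata value split: in-quota = £341,199.81 × 1,791/2,473 = £247,104.27; over-quota = £341,199.81 − £247,104.27 = £94,095.54.
In-quota duty = £247,104.27 × 1.5% = £3,706.56. Over-quota duty = £94,095.54 × 11% = £10,350.51.
Line duty = £3,706.56 + £10,350.51 = £14,057.07.
Total = £0.00 + £2,770.08 + £14,057.07 = £16,827.15.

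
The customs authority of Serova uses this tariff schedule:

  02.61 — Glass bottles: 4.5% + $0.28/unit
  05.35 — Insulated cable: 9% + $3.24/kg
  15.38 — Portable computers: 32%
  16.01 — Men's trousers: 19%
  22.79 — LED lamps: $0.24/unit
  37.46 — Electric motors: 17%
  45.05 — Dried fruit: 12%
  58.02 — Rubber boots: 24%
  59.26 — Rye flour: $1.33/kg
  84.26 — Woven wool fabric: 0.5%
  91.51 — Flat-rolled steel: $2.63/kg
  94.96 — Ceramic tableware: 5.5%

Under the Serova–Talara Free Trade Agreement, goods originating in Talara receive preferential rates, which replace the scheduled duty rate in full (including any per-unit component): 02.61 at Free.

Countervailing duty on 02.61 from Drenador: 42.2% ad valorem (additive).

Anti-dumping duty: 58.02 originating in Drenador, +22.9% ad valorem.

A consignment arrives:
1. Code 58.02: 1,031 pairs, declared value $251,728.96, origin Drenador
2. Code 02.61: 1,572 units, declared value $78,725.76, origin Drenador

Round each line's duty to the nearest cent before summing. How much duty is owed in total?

$155,265.97

Line 1 (58.02, Drenador, 1,031 pairs, $251,728.96):
Base rate for 58.02 is 24%.
Additional duty on 58.02 from Drenador: +22.9%. Applied ad valorem rate: 24% + 22.9% = 46.9%.
Duty = $251,728.96 × 46.9% = $118,060.88.
Line 2 (02.61, Drenador, 1,572 units, $78,725.76):
Base rate for 02.61 is 4.5% + $0.28/unit.
02.61 has an FTA preferential rate, but origin Drenador is not Talara; base rate stands.
Additional duty on 02.61 from Drenador: +42.2%. Applied ad valorem rate: 4.5% + 42.2% = 46.7%.
Duty = $78,725.76 × 46.7% + 1,572 × $0.28 = $37,205.09.
Total = $118,060.88 + $37,205.09 = $155,265.97.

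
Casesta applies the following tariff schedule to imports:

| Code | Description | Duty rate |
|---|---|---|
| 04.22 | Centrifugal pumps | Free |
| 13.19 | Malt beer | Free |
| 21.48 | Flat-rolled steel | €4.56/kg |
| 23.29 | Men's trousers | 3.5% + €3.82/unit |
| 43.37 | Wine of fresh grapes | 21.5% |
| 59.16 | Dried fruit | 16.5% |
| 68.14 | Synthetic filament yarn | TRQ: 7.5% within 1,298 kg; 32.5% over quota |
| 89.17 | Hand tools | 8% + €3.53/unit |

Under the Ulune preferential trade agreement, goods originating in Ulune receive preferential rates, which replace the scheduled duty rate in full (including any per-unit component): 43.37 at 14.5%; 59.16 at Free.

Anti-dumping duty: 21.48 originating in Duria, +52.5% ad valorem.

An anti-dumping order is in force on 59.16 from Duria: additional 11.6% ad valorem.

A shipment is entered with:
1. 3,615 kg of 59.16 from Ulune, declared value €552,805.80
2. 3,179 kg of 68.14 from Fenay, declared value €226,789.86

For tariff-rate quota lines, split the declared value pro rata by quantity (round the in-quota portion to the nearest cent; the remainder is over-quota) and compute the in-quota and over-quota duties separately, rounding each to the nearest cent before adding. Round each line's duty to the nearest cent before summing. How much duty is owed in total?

Line 1 (59.16, Ulune, 3,615 kg, €552,805.80):
Base rate for 59.16 is 16.5%.
Origin Ulune qualifies under the Casesta–Ulune agreement and 59.16 is covered: preferential rate Free applies instead.
The additional-duty order on 59.16 targets Duria, not Ulune; it does not apply.
Duty = €552,805.80 × 0% = €0.00.
Line 2 (68.14, Fenay, 3,179 kg, €226,789.86):
Code 68.14 is under a tariff-rate quota (threshold 1,298 kg). In-quota: 1,298 kg at 7.5%; over-quota: 1,881 kg at 32.5%.
Pro-rata value split: in-quota = €226,789.86 × 1,298/3,179 = €92,599.32; over-quota = €226,789.86 − €92,599.32 = €134,190.54.
In-quota duty = €92,599.32 × 7.5% = €6,944.95. Over-quota duty = €134,190.54 × 32.5% = €43,611.93.
Line duty = €6,944.95 + €43,611.93 = €50,556.88.
Total = €0.00 + €50,556.88 = €50,556.88.

€50,556.88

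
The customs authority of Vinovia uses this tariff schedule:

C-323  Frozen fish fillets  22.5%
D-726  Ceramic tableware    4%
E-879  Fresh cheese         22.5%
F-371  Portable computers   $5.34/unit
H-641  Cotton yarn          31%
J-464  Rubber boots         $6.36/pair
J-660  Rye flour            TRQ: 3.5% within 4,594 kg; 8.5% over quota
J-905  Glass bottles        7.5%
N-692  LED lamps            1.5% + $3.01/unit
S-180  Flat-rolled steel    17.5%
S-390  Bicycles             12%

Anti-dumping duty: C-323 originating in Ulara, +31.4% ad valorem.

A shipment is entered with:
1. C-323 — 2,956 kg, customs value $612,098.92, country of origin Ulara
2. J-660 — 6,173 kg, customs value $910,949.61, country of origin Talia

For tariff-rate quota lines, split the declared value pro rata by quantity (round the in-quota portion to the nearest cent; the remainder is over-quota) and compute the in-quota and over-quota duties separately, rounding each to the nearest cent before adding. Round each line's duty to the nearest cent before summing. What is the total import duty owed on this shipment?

Line 1 (C-323, Ulara, 2,956 kg, $612,098.92):
Base rate for C-323 is 22.5%.
Additional duty on C-323 from Ulara: +31.4%. Applied ad valorem rate: 22.5% + 31.4% = 53.9%.
Duty = $612,098.92 × 53.9% = $329,921.32.
Line 2 (J-660, Talia, 6,173 kg, $910,949.61):
Code J-660 is under a tariff-rate quota (threshold 4,594 kg). In-quota: 4,594 kg at 3.5%; over-quota: 1,579 kg at 8.5%.
Pro-rata value split: in-quota = $910,949.61 × 4,594/6,173 = $677,936.58; over-quota = $910,949.61 − $677,936.58 = $233,013.03.
In-quota duty = $677,936.58 × 3.5% = $23,727.78. Over-quota duty = $233,013.03 × 8.5% = $19,806.11.
Line duty = $23,727.78 + $19,806.11 = $43,533.89.
Total = $329,921.32 + $43,533.89 = $373,455.21.

$373,455.21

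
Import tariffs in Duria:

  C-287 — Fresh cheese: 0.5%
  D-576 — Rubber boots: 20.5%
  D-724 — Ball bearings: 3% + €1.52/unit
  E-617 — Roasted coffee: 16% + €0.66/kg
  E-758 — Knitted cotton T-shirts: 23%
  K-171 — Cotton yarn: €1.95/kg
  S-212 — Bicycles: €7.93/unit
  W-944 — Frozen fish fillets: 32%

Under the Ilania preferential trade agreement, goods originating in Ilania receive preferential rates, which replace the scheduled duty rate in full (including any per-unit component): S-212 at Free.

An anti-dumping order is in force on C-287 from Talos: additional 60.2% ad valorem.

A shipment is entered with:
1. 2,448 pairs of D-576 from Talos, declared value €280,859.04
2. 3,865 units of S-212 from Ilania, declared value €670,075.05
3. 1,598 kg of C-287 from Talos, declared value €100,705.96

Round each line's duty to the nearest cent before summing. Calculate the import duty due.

€118,704.62

Line 1 (D-576, Talos, 2,448 pairs, €280,859.04):
Base rate for D-576 is 20.5%.
Duty = €280,859.04 × 20.5% = €57,576.10.
Line 2 (S-212, Ilania, 3,865 units, €670,075.05):
Base rate for S-212 is €7.93/unit.
Origin Ilania qualifies under the Duria–Ilania agreement and S-212 is covered: preferential rate Free applies instead.
Duty = €670,075.05 × 0% = €0.00.
Line 3 (C-287, Talos, 1,598 kg, €100,705.96):
Base rate for C-287 is 0.5%.
Additional duty on C-287 from Talos: +60.2%. Applied ad valorem rate: 0.5% + 60.2% = 60.7%.
Duty = €100,705.96 × 60.7% = €61,128.52.
Total = €57,576.10 + €0.00 + €61,128.52 = €118,704.62.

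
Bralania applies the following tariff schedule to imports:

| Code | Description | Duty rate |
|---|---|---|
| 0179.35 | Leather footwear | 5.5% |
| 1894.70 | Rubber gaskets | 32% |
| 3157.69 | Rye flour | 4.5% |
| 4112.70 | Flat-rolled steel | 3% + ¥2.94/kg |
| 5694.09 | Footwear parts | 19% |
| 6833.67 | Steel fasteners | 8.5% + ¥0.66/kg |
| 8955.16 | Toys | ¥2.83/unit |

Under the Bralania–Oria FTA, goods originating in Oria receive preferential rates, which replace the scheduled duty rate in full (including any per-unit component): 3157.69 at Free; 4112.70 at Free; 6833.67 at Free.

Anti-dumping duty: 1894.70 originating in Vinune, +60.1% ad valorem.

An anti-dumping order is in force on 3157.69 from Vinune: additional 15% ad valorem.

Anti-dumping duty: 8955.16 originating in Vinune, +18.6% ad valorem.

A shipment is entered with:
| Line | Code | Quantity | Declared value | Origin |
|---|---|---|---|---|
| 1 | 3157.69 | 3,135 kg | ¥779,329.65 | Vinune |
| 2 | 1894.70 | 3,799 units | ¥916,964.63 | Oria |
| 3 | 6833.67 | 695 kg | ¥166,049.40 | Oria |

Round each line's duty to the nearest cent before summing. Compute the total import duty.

Line 1 (3157.69, Vinune, 3,135 kg, ¥779,329.65):
Base rate for 3157.69 is 4.5%.
3157.69 has an FTA preferential rate, but origin Vinune is not Oria; base rate stands.
Additional duty on 3157.69 from Vinune: +15%. Applied ad valorem rate: 4.5% + 15% = 19.5%.
Duty = ¥779,329.65 × 19.5% = ¥151,969.28.
Line 2 (1894.70, Oria, 3,799 units, ¥916,964.63):
Base rate for 1894.70 is 32%.
Origin Oria is the FTA partner but 1894.70 is not on the preference list; base rate stands.
The additional-duty order on 1894.70 targets Vinune, not Oria; it does not apply.
Duty = ¥916,964.63 × 32% = ¥293,428.68.
Line 3 (6833.67, Oria, 695 kg, ¥166,049.40):
Base rate for 6833.67 is 8.5% + ¥0.66/kg.
Origin Oria qualifies under the Bralania–Oria agreement and 6833.67 is covered: preferential rate Free applies instead.
Duty = ¥166,049.40 × 0% = ¥0.00.
Total = ¥151,969.28 + ¥293,428.68 + ¥0.00 = ¥445,397.96.

¥445,397.96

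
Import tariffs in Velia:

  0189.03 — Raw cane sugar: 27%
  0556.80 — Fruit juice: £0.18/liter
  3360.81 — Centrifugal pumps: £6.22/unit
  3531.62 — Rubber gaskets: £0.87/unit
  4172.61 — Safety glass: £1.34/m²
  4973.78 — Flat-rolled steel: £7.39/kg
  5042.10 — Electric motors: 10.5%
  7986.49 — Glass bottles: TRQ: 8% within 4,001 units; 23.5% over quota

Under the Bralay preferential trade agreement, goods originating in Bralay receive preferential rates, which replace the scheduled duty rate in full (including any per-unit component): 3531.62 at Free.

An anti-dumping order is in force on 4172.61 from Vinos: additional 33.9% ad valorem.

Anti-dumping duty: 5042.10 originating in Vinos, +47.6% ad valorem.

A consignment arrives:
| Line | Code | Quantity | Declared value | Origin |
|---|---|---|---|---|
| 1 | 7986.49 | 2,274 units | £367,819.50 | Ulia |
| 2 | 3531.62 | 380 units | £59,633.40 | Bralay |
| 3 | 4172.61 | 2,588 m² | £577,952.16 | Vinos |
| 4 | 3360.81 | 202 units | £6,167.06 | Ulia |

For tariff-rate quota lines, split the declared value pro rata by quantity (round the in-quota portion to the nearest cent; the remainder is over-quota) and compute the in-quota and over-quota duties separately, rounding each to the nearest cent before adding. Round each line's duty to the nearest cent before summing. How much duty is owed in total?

£230,075.70

Line 1 (7986.49, Ulia, 2,274 units, £367,819.50):
Code 7986.49 is under a tariff-rate quota (threshold 4,001 units). Quantity 2,274 units is within the quota, so the in-quota rate 8% applies to the full value.
Duty = £367,819.50 × 8% = £29,425.56.
Line 2 (3531.62, Bralay, 380 units, £59,633.40):
Base rate for 3531.62 is £0.87/unit.
Origin Bralay qualifies under the Velia–Bralay agreement and 3531.62 is covered: preferential rate Free applies instead.
Duty = £59,633.40 × 0% = £0.00.
Line 3 (4172.61, Vinos, 2,588 m², £577,952.16):
Base rate for 4172.61 is £1.34/m².
Additional duty on 4172.61 from Vinos: +33.9% ad valorem. Applied ad valorem rate = 33.9%.
Duty = £577,952.16 × 33.9% + 2,588 × £1.34 = £199,393.70.
Line 4 (3360.81, Ulia, 202 units, £6,167.06):
Base rate for 3360.81 is £6.22/unit.
Duty = 202 × £6.22 = £1,256.44.
Total = £29,425.56 + £0.00 + £199,393.70 + £1,256.44 = £230,075.70.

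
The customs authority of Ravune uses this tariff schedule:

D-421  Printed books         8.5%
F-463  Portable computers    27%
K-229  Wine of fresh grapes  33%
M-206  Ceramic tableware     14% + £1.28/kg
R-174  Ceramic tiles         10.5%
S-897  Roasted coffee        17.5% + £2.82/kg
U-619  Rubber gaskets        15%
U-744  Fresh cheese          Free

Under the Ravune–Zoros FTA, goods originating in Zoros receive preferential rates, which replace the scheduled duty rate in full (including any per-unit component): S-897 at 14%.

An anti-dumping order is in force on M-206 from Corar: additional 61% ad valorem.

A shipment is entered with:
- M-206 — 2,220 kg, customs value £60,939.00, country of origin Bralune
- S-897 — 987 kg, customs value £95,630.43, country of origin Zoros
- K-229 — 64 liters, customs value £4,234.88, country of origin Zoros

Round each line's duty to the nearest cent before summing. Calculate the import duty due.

£26,158.83

Line 1 (M-206, Bralune, 2,220 kg, £60,939.00):
Base rate for M-206 is 14% + £1.28/kg.
The additional-duty order on M-206 targets Corar, not Bralune; it does not apply.
Duty = £60,939.00 × 14% + 2,220 × £1.28 = £11,373.06.
Line 2 (S-897, Zoros, 987 kg, £95,630.43):
Base rate for S-897 is 17.5% + £2.82/kg.
Origin Zoros qualifies under the Ravune–Zoros agreement and S-897 is covered: preferential rate 14% applies instead.
Duty = £95,630.43 × 14% = £13,388.26.
Line 3 (K-229, Zoros, 64 liters, £4,234.88):
Base rate for K-229 is 33%.
Origin Zoros is the FTA partner but K-229 is not on the preference list; base rate stands.
Duty = £4,234.88 × 33% = £1,397.51.
Total = £11,373.06 + £13,388.26 + £1,397.51 = £26,158.83.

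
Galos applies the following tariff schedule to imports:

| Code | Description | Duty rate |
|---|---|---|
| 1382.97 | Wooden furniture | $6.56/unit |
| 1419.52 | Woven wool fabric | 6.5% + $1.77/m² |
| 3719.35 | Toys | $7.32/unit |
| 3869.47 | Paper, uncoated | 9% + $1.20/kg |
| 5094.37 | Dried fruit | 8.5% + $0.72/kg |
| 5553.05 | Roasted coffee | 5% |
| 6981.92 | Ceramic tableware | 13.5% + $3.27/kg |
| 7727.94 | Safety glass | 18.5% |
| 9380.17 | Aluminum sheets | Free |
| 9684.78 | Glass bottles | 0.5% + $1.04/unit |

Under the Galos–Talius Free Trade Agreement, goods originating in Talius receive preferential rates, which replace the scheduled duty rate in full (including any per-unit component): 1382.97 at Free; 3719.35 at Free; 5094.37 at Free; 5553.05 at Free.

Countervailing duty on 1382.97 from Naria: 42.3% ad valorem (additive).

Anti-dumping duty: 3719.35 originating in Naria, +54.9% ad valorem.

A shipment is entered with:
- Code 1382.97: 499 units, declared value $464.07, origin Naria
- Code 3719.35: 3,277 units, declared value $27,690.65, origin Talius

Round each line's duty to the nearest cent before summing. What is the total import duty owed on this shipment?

$3,469.74

Line 1 (1382.97, Naria, 499 units, $464.07):
Base rate for 1382.97 is $6.56/unit.
1382.97 has an FTA preferential rate, but origin Naria is not Talius; base rate stands.
Additional duty on 1382.97 from Naria: +42.3% ad valorem. Applied ad valorem rate = 42.3%.
Duty = $464.07 × 42.3% + 499 × $6.56 = $3,469.74.
Line 2 (3719.35, Talius, 3,277 units, $27,690.65):
Base rate for 3719.35 is $7.32/unit.
Origin Talius qualifies under the Galos–Talius agreement and 3719.35 is covered: preferential rate Free applies instead.
The additional-duty order on 3719.35 targets Naria, not Talius; it does not apply.
Duty = $27,690.65 × 0% = $0.00.
Total = $3,469.74 + $0.00 = $3,469.74.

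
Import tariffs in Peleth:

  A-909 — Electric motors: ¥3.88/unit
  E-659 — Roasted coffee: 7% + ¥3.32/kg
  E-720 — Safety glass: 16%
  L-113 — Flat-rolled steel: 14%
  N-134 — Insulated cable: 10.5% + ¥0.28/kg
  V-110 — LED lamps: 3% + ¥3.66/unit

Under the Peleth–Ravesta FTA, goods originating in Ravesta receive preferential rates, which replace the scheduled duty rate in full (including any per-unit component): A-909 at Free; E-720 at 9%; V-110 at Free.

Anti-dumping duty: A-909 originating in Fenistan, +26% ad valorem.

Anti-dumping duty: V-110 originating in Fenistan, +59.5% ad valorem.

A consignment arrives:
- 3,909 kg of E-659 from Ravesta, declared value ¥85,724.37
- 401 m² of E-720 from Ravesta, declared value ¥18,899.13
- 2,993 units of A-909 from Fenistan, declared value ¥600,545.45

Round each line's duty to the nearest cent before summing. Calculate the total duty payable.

Line 1 (E-659, Ravesta, 3,909 kg, ¥85,724.37):
Base rate for E-659 is 7% + ¥3.32/kg.
Origin Ravesta is the FTA partner but E-659 is not on the preference list; base rate stands.
Duty = ¥85,724.37 × 7% + 3,909 × ¥3.32 = ¥18,978.59.
Line 2 (E-720, Ravesta, 401 m², ¥18,899.13):
Base rate for E-720 is 16%.
Origin Ravesta qualifies under the Peleth–Ravesta agreement and E-720 is covered: preferential rate 9% applies instead.
Duty = ¥18,899.13 × 9% = ¥1,700.92.
Line 3 (A-909, Fenistan, 2,993 units, ¥600,545.45):
Base rate for A-909 is ¥3.88/unit.
A-909 has an FTA preferential rate, but origin Fenistan is not Ravesta; base rate stands.
Additional duty on A-909 from Fenistan: +26% ad valorem. Applied ad valorem rate = 26%.
Duty = ¥600,545.45 × 26% + 2,993 × ¥3.88 = ¥167,754.66.
Total = ¥18,978.59 + ¥1,700.92 + ¥167,754.66 = ¥188,434.17.

¥188,434.17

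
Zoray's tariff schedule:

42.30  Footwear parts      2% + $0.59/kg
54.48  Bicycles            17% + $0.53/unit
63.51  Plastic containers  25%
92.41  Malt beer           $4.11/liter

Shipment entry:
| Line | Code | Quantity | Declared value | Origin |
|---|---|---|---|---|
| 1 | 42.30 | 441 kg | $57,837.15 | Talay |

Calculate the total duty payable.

$1,416.93

Line 1 (42.30, Talay, 441 kg, $57,837.15):
Base rate for 42.30 is 2% + $0.59/kg.
Duty = $57,837.15 × 2% + 441 × $0.59 = $1,416.93.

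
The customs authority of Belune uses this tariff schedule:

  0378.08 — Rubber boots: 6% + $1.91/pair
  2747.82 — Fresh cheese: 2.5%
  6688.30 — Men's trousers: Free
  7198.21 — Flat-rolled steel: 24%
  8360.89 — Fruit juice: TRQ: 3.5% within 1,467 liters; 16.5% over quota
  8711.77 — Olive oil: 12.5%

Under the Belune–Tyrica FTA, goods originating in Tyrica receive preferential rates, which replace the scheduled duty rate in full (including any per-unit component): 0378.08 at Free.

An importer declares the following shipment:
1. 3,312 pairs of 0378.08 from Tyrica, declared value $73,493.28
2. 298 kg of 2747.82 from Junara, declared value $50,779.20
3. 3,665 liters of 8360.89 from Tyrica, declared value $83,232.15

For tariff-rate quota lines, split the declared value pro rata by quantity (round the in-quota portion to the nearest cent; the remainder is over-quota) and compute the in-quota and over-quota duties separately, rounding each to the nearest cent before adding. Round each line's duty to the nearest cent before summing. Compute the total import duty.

Line 1 (0378.08, Tyrica, 3,312 pairs, $73,493.28):
Base rate for 0378.08 is 6% + $1.91/pair.
Origin Tyrica qualifies under the Belune–Tyrica agreement and 0378.08 is covered: preferential rate Free applies instead.
Duty = $73,493.28 × 0% = $0.00.
Line 2 (2747.82, Junara, 298 kg, $50,779.20):
Base rate for 2747.82 is 2.5%.
Duty = $50,779.20 × 2.5% = $1,269.48.
Line 3 (8360.89, Tyrica, 3,665 liters, $83,232.15):
Code 8360.89 is under a tariff-rate quota (threshold 1,467 liters). In-quota: 1,467 liters at 3.5%; over-quota: 2,198 liters at 16.5%.
Pro-rata value split: in-quota = $83,232.15 × 1,467/3,665 = $33,315.57; over-quota = $83,232.15 − $33,315.57 = $49,916.58.
In-quota duty = $33,315.57 × 3.5% = $1,166.04. Over-quota duty = $49,916.58 × 16.5% = $8,236.24.
Line duty = $1,166.04 + $8,236.24 = $9,402.28.
Total = $0.00 + $1,269.48 + $9,402.28 = $10,671.76.

$10,671.76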